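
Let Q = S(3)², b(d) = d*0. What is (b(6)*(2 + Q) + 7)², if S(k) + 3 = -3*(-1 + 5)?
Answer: 49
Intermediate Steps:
b(d) = 0
S(k) = -15 (S(k) = -3 - 3*(-1 + 5) = -3 - 3*4 = -3 - 12 = -15)
Q = 225 (Q = (-15)² = 225)
(b(6)*(2 + Q) + 7)² = (0*(2 + 225) + 7)² = (0*227 + 7)² = (0 + 7)² = 7² = 49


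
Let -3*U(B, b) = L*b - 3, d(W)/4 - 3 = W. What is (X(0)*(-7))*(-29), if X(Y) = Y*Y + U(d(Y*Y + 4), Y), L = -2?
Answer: 203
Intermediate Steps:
d(W) = 12 + 4*W
U(B, b) = 1 + 2*b/3 (U(B, b) = -(-2*b - 3)/3 = -(-3 - 2*b)/3 = 1 + 2*b/3)
X(Y) = 1 + Y² + 2*Y/3 (X(Y) = Y*Y + (1 + 2*Y/3) = Y² + (1 + 2*Y/3) = 1 + Y² + 2*Y/3)
(X(0)*(-7))*(-29) = ((1 + 0² + (⅔)*0)*(-7))*(-29) = ((1 + 0 + 0)*(-7))*(-29) = (1*(-7))*(-29) = -7*(-29) = 203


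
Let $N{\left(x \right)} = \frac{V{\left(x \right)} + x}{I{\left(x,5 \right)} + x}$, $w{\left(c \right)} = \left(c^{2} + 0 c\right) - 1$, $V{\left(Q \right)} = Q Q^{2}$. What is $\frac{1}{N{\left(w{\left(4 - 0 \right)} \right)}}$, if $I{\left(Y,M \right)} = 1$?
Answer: $\frac{8}{1695} \approx 0.0047198$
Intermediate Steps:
$V{\left(Q \right)} = Q^{3}$
$w{\left(c \right)} = -1 + c^{2}$ ($w{\left(c \right)} = \left(c^{2} + 0\right) - 1 = c^{2} - 1 = -1 + c^{2}$)
$N{\left(x \right)} = \frac{x + x^{3}}{1 + x}$ ($N{\left(x \right)} = \frac{x^{3} + x}{1 + x} = \frac{x + x^{3}}{1 + x}$)
$\frac{1}{N{\left(w{\left(4 - 0 \right)} \right)}} = \frac{1}{\frac{1}{1 - \left(1 - \left(4 - 0\right)^{2}\right)} \left(\left(-1 + \left(4 - 0\right)^{2}\right) + \left(-1 + \left(4 - 0\right)^{2}\right)^{3}\right)} = \frac{1}{\frac{1}{1 - \left(1 - \left(4 + 0\right)^{2}\right)} \left(\left(-1 + \left(4 + 0\right)^{2}\right) + \left(-1 + \left(4 + 0\right)^{2}\right)^{3}\right)} = \frac{1}{\frac{1}{1 - \left(1 - 4^{2}\right)} \left(\left(-1 + 4^{2}\right) + \left(-1 + 4^{2}\right)^{3}\right)} = \frac{1}{\frac{1}{1 + \left(-1 + 16\right)} \left(\left(-1 + 16\right) + \left(-1 + 16\right)^{3}\right)} = \frac{1}{\frac{1}{1 + 15} \left(15 + 15^{3}\right)} = \frac{1}{\frac{1}{16} \left(15 + 3375\right)} = \frac{1}{\frac{1}{16} \cdot 3390} = \frac{1}{\frac{1695}{8}} = \frac{8}{1695}$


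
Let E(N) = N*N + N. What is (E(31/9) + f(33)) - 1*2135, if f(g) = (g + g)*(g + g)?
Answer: 181141/81 ≈ 2236.3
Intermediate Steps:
f(g) = 4*g² (f(g) = (2*g)*(2*g) = 4*g²)
E(N) = N + N² (E(N) = N² + N = N + N²)
(E(31/9) + f(33)) - 1*2135 = ((31/9)*(1 + 31/9) + 4*33²) - 1*2135 = ((31*(⅑))*(1 + 31*(⅑)) + 4*1089) - 2135 = (31*(1 + 31/9)/9 + 4356) - 2135 = ((31/9)*(40/9) + 4356) - 2135 = (1240/81 + 4356) - 2135 = 354076/81 - 2135 = 181141/81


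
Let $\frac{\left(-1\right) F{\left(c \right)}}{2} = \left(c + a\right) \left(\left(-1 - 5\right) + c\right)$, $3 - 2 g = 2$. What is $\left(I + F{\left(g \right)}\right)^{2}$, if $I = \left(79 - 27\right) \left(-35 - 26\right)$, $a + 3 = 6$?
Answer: $\frac{39275289}{4} \approx 9.8188 \cdot 10^{6}$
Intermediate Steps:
$g = \frac{1}{2}$ ($g = \frac{3}{2} - 1 = \frac{1}{2} \approx 0.5$)
$a = 3$ ($a = -3 + 6 = 3$)
$I = -3172$ ($I = 52 \left(-61\right) = -3172$)
$F{\left(c \right)} = - 2 \left(-6 + c\right) \left(3 + c\right)$ ($F{\left(c \right)} = - 2 \left(c + 3\right) \left(\left(-1 - 5\right) + c\right) = - 2 \left(3 + c\right) \left(\left(-1 - 5\right) + c\right) = - 2 \left(3 + c\right) \left(-6 + c\right) = - 2 \left(-6 + c\right) \left(3 + c\right)$)
$\left(I + F{\left(g \right)}\right)^{2} = \left(-3172 + \left(36 - \frac{2}{4} + 6 \cdot \frac{1}{2}\right)\right)^{2} = \left(-3172 + \left(36 - \frac{1}{2} + 3\right)\right)^{2} = \left(-3172 + \frac{77}{2}\right)^{2} = \left(- \frac{6267}{2}\right)^{2} = \frac{39275289}{4}$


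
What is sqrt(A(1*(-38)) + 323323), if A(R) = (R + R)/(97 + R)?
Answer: sqrt(1125482879)/59 ≈ 568.61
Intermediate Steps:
A(R) = 2*R/(97 + R) (A(R) = (2*R)/(97 + R) = 2*R/(97 + R))
sqrt(A(1*(-38)) + 323323) = sqrt(2*(1*(-38))/(97 + 1*(-38)) + 323323) = sqrt(2*(-38)/(97 - 38) + 323323) = sqrt(2*(-38)/59 + 323323) = sqrt(2*(-38)*(1/59) + 323323) = sqrt(-76/59 + 323323) = sqrt(19075981/59) = sqrt(1125482879)/59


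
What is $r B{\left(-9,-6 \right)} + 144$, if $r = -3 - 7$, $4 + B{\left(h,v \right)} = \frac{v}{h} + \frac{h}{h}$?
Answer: $\frac{502}{3} \approx 167.33$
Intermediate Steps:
$B{\left(h,v \right)} = -3 + \frac{v}{h}$ ($B{\left(h,v \right)} = -4 + \left(\frac{v}{h} + \frac{h}{h}\right) = -4 + \left(\frac{v}{h} + 1\right) = -4 + \left(1 + \frac{v}{h}\right) = -3 + \frac{v}{h}$)
$r = -10$ ($r = -3 - 7 = -10$)
$r B{\left(-9,-6 \right)} + 144 = - 10 \left(-3 - \frac{6}{-9}\right) + 144 = - 10 \left(-3 - - \frac{2}{3}\right) + 144 = - 10 \left(-3 + \frac{2}{3}\right) + 144 = \left(-10\right) \left(- \frac{7}{3}\right) + 144 = \frac{70}{3} + 144 = \frac{502}{3}$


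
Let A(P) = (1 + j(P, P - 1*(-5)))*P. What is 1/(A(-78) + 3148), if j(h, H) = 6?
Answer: 1/2602 ≈ 0.00038432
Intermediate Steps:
A(P) = 7*P (A(P) = (1 + 6)*P = 7*P)
1/(A(-78) + 3148) = 1/(7*(-78) + 3148) = 1/(-546 + 3148) = 1/2602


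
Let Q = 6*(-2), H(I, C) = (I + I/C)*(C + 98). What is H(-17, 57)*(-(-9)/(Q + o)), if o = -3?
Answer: 30566/19 ≈ 1608.7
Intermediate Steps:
H(I, C) = (98 + C)*(I + I/C) (H(I, C) = (I + I/C)*(98 + C) = (98 + C)*(I + I/C))
Q = -12
H(-17, 57)*(-(-9)/(Q + o)) = (-17*(98 + 57*(99 + 57))/57)*(-(-9)/(-12 - 3)) = (-17*1/57*(98 + 57*156))*(-(-9)/(-15)) = (-17*1/57*(98 + 8892))*(-(-9)*(-1)/15) = (-17*1/57*8990)*(-1*3/5) = -152830/57*(-3/5) = 30566/19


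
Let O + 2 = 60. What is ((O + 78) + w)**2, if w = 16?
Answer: 23104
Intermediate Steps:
O = 58 (O = -2 + 60 = 58)
((O + 78) + w)**2 = ((58 + 78) + 16)**2 = (136 + 16)**2 = 152**2 = 23104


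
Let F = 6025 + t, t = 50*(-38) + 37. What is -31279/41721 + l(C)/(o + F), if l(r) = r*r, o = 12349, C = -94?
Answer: -147800813/688855431 ≈ -0.21456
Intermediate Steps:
t = -1863 (t = -1900 + 37 = -1863)
l(r) = r**2
F = 4162 (F = 6025 - 1863 = 4162)
-31279/41721 + l(C)/(o + F) = -31279/41721 + (-94)**2/(12349 + 4162) = -31279*1/41721 + 8836/16511 = -31279/41721 + 8836*(1/16511) = -31279/41721 + 8836/16511 = -147800813/688855431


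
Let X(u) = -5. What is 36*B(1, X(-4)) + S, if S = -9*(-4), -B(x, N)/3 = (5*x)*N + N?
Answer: 3276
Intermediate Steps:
B(x, N) = -3*N - 15*N*x (B(x, N) = -3*((5*x)*N + N) = -3*(5*N*x + N) = -3*(N + 5*N*x) = -3*N - 15*N*x)
S = 36
36*B(1, X(-4)) + S = 36*(-3*(-5)*(1 + 5*1)) + 36 = 36*(-3*(-5)*(1 + 5)) + 36 = 36*(-3*(-5)*6) + 36 = 36*90 + 36 = 3240 + 36 = 3276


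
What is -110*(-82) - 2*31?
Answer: 8958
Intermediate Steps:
-110*(-82) - 2*31 = 9020 - 62 = 8958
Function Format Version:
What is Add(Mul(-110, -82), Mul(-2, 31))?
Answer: 8958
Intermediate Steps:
Add(Mul(-110, -82), Mul(-2, 31)) = Add(9020, -62) = 8958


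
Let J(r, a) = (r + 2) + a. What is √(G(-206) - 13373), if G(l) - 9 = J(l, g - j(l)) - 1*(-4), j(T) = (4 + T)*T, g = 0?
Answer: 22*I*√114 ≈ 234.9*I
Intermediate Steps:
j(T) = T*(4 + T)
J(r, a) = 2 + a + r (J(r, a) = (2 + r) + a = 2 + a + r)
G(l) = 15 + l - l*(4 + l) (G(l) = 9 + ((2 + (0 - l*(4 + l)) + l) - 1*(-4)) = 9 + ((2 + (0 - l*(4 + l)) + l) + 4) = 9 + ((2 - l*(4 + l) + l) + 4) = 9 + ((2 + l - l*(4 + l)) + 4) = 9 + (6 + l - l*(4 + l)) = 15 + l - l*(4 + l))
√(G(-206) - 13373) = √((15 - 206 - 1*(-206)*(4 - 206)) - 13373) = √((15 - 206 - 1*(-206)*(-202)) - 13373) = √((15 - 206 - 41612) - 13373) = √(-41803 - 13373) = √(-55176) = 22*I*√114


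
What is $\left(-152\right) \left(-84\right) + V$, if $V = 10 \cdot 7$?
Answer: $12838$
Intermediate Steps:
$V = 70$
$\left(-152\right) \left(-84\right) + V = \left(-152\right) \left(-84\right) + 70 = 12768 + 70 = 12838$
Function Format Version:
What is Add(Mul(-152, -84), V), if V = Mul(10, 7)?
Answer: 12838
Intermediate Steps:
V = 70
Add(Mul(-152, -84), V) = Add(Mul(-152, -84), 70) = Add(12768, 70) = 12838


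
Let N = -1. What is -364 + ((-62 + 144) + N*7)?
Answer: -289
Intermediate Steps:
-364 + ((-62 + 144) + N*7) = -364 + ((-62 + 144) - 1*7) = -364 + (82 - 7) = -364 + 75 = -289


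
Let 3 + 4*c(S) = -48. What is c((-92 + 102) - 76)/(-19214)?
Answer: 51/76856 ≈ 0.00066358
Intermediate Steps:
c(S) = -51/4 (c(S) = -¾ + (¼)*(-48) = -¾ - 12 = -51/4)
c((-92 + 102) - 76)/(-19214) = -51/4/(-19214) = -51/4*(-1/19214) = 51/76856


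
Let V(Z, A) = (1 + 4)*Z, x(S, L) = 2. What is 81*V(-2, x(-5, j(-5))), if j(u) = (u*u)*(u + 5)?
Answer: -810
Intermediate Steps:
j(u) = u²*(5 + u)
V(Z, A) = 5*Z
81*V(-2, x(-5, j(-5))) = 81*(5*(-2)) = 81*(-10) = -810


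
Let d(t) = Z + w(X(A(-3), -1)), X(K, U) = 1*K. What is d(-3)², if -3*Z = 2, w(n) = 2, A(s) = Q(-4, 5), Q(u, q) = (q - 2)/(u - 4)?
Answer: 16/9 ≈ 1.7778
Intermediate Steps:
Q(u, q) = (-2 + q)/(-4 + u)
A(s) = -3/8 (A(s) = (-2 + 5)/(-4 - 4) = 3/(-8) = -⅛*3 = -3/8)
X(K, U) = K
Z = -⅔ (Z = -⅓*2 = -⅔ ≈ -0.66667)
d(t) = 4/3 (d(t) = -⅔ + 2 = 4/3)
d(-3)² = (4/3)² = 16/9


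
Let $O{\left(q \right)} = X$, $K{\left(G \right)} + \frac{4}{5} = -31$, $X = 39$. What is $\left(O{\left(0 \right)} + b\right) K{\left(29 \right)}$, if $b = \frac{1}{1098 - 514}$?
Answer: $- \frac{3621543}{2920} \approx -1240.3$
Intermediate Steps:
$K{\left(G \right)} = - \frac{159}{5}$ ($K{\left(G \right)} = - \frac{4}{5} - 31 = - \frac{159}{5}$)
$O{\left(q \right)} = 39$
$b = \frac{1}{584}$ ($b = \frac{1}{1098 - 514} = \frac{1}{584} \approx 0.0017123$)
$\left(O{\left(0 \right)} + b\right) K{\left(29 \right)} = \left(39 + \frac{1}{584}\right) \left(- \frac{159}{5}\right) = \frac{22777}{584} \left(- \frac{159}{5}\right) = - \frac{3621543}{2920}$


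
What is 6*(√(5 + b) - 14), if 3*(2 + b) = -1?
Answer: -84 + 4*√6 ≈ -74.202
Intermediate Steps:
b = -7/3 (b = -2 + (⅓)*(-1) = -2 - ⅓ = -7/3 ≈ -2.3333)
6*(√(5 + b) - 14) = 6*(√(5 - 7/3) - 14) = 6*(√(8/3) - 14) = 6*(2*√6/3 - 14) = 6*(-14 + 2*√6/3) = -84 + 4*√6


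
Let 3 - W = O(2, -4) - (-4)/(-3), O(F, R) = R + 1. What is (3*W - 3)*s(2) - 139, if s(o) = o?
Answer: -101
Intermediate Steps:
O(F, R) = 1 + R
W = 22/3 (W = 3 - ((1 - 4) - (-4)/(-3)) = 3 - (-3 - (-4)*(-1)/3) = 3 - (-3 - 1*4/3) = 3 - (-3 - 4/3) = 3 - 1*(-13/3) = 3 + 13/3 = 22/3 ≈ 7.3333)
(3*W - 3)*s(2) - 139 = (3*(22/3) - 3)*2 - 139 = (22 - 3)*2 - 139 = 19*2 - 139 = 38 - 139 = -101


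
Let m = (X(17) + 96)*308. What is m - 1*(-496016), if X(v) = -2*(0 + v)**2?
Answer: 347560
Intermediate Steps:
X(v) = -2*v**2
m = -148456 (m = (-2*17**2 + 96)*308 = (-2*289 + 96)*308 = (-578 + 96)*308 = -482*308 = -148456)
m - 1*(-496016) = -148456 - 1*(-496016) = -148456 + 496016 = 347560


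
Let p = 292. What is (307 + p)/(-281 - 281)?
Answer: -599/562 ≈ -1.0658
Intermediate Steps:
(307 + p)/(-281 - 281) = (307 + 292)/(-281 - 281) = 599/(-562) = 599*(-1/562) = -599/562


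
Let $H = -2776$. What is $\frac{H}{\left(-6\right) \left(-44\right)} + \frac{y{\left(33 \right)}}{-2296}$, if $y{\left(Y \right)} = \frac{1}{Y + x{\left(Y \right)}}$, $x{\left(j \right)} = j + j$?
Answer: $- \frac{2390137}{227304} \approx -10.515$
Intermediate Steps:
$x{\left(j \right)} = 2 j$
$y{\left(Y \right)} = \frac{1}{3 Y}$ ($y{\left(Y \right)} = \frac{1}{Y + 2 Y} = \frac{1}{3 Y}$)
$\frac{H}{\left(-6\right) \left(-44\right)} + \frac{y{\left(33 \right)}}{-2296} = - \frac{2776}{\left(-6\right) \left(-44\right)} + \frac{\frac{1}{3} \cdot \frac{1}{33}}{-2296} = - \frac{2776}{264} + \frac{1}{3} \cdot \frac{1}{33} \left(- \frac{1}{2296}\right) = \left(-2776\right) \frac{1}{264} + \frac{1}{99} \left(- \frac{1}{2296}\right) = - \frac{347}{33} - \frac{1}{227304} = - \frac{2390137}{227304}$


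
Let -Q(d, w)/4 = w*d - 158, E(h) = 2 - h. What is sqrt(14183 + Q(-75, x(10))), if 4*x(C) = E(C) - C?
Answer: sqrt(13465) ≈ 116.04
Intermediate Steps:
x(C) = 1/2 - C/2 (x(C) = ((2 - C) - C)/4 = (2 - 2*C)/4 = 1/2 - C/2)
Q(d, w) = 632 - 4*d*w (Q(d, w) = -4*(w*d - 158) = -4*(d*w - 158) = -4*(-158 + d*w) = 632 - 4*d*w)
sqrt(14183 + Q(-75, x(10))) = sqrt(14183 + (632 - 4*(-75)*(1/2 - 1/2*10))) = sqrt(14183 + (632 - 4*(-75)*(1/2 - 5))) = sqrt(14183 + (632 - 4*(-75)*(-9/2))) = sqrt(14183 + (632 - 1350)) = sqrt(14183 - 718) = sqrt(13465)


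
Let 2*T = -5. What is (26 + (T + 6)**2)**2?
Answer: 23409/16 ≈ 1463.1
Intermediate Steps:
T = -5/2 (T = (1/2)*(-5) = -5/2 ≈ -2.5000)
(26 + (T + 6)**2)**2 = (26 + (-5/2 + 6)**2)**2 = (26 + (7/2)**2)**2 = (26 + 49/4)**2 = (153/4)**2 = 23409/16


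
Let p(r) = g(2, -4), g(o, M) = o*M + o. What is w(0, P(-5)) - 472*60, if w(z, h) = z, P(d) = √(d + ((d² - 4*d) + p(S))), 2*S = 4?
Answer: -28320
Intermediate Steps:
S = 2 (S = (½)*4 = 2)
g(o, M) = o + M*o (g(o, M) = M*o + o = o + M*o)
p(r) = -6 (p(r) = 2*(1 - 4) = 2*(-3) = -6)
P(d) = √(-6 + d² - 3*d) (P(d) = √(d + ((d² - 4*d) - 6)) = √(d + (-6 + d² - 4*d)) = √(-6 + d² - 3*d))
w(0, P(-5)) - 472*60 = 0 - 472*60 = 0 - 28320 = -28320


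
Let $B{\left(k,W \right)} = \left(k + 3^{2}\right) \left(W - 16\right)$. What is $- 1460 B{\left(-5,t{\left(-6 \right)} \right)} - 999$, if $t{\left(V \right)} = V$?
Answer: $127481$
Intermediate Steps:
$B{\left(k,W \right)} = \left(-16 + W\right) \left(9 + k\right)$ ($B{\left(k,W \right)} = \left(k + 9\right) \left(-16 + W\right) = \left(9 + k\right) \left(-16 + W\right) = \left(-16 + W\right) \left(9 + k\right)$)
$- 1460 B{\left(-5,t{\left(-6 \right)} \right)} - 999 = - 1460 \left(-144 - -80 + 9 \left(-6\right) - -30\right) - 999 = - 1460 \left(-144 + 80 - 54 + 30\right) - 999 = \left(-1460\right) \left(-88\right) - 999 = 128480 - 999 = 127481$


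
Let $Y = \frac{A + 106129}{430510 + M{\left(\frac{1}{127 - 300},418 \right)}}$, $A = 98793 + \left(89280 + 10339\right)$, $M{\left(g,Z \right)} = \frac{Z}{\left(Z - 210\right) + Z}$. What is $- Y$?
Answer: $- \frac{95321333}{134749839} \approx -0.70739$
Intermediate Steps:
$M{\left(g,Z \right)} = \frac{Z}{-210 + 2 Z}$ ($M{\left(g,Z \right)} = \frac{Z}{\left(-210 + Z\right) + Z} = \frac{Z}{-210 + 2 Z}$)
$A = 198412$ ($A = 98793 + 99619 = 198412$)
$Y = \frac{95321333}{134749839}$ ($Y = \frac{198412 + 106129}{430510 + \frac{1}{2} \cdot 418 \frac{1}{-105 + 418}} = \frac{304541}{430510 + \frac{1}{2} \cdot 418 \cdot \frac{1}{313}} = \frac{304541}{430510 + \frac{209}{313}} = \frac{304541}{\frac{134749839}{313}} = 304541 \cdot \frac{313}{134749839} = \frac{95321333}{134749839} \approx 0.70739$)
$- Y = \left(-1\right) \frac{95321333}{134749839} = - \frac{95321333}{134749839}$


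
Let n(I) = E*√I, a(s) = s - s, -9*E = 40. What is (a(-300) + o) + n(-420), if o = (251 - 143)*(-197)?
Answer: -21276 - 80*I*√105/9 ≈ -21276.0 - 91.084*I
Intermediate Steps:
E = -40/9 (E = -⅑*40 = -40/9 ≈ -4.4444)
a(s) = 0
n(I) = -40*√I/9
o = -21276 (o = 108*(-197) = -21276)
(a(-300) + o) + n(-420) = (0 - 21276) - 80*I*√105/9 = -21276 - 80*I*√105/9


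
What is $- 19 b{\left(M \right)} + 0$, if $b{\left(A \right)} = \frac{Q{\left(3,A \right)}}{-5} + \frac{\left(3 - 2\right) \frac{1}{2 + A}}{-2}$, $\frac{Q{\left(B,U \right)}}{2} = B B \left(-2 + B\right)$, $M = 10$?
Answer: $\frac{8303}{120} \approx 69.192$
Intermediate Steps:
$Q{\left(B,U \right)} = 2 B^{2} \left(-2 + B\right)$ ($Q{\left(B,U \right)} = 2 B B \left(-2 + B\right) = 2 B^{2} \left(-2 + B\right)$)
$b{\left(A \right)} = - \frac{18}{5} - \frac{1}{2 \left(2 + A\right)}$ ($b{\left(A \right)} = \frac{2 \cdot 3^{2} \left(-2 + 3\right)}{-5} + \frac{\left(3 - 2\right) \frac{1}{2 + A}}{-2} = 2 \cdot 9 \cdot 1 \left(- \frac{1}{5}\right) + 1 \frac{1}{2 + A} \left(- \frac{1}{2}\right) = 18 \left(- \frac{1}{5}\right) + \frac{1}{2 + A} \left(- \frac{1}{2}\right) = - \frac{18}{5} - \frac{1}{2 \left(2 + A\right)}$)
$- 19 b{\left(M \right)} + 0 = - 19 \frac{-77 - 360}{10 \left(2 + 10\right)} + 0 = - 19 \frac{-77 - 360}{10 \cdot 12} + 0 = - 19 \cdot \frac{1}{10} \cdot \frac{1}{12} \left(-437\right) + 0 = \left(-19\right) \left(- \frac{437}{120}\right) + 0 = \frac{8303}{120} + 0 = \frac{8303}{120}$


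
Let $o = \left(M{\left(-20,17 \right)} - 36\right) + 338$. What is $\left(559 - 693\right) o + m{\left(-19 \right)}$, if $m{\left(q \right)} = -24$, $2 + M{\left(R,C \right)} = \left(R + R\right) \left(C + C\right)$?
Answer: $142016$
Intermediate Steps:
$M{\left(R,C \right)} = -2 + 4 C R$ ($M{\left(R,C \right)} = -2 + \left(R + R\right) \left(C + C\right) = -2 + 2 R 2 C = -2 + 4 C R$)
$o = -1060$ ($o = \left(\left(-2 + 4 \cdot 17 \left(-20\right)\right) - 36\right) + 338 = \left(\left(-2 - 1360\right) - 36\right) + 338 = \left(-1362 - 36\right) + 338 = -1398 + 338 = -1060$)
$\left(559 - 693\right) o + m{\left(-19 \right)} = \left(559 - 693\right) \left(-1060\right) - 24 = \left(-134\right) \left(-1060\right) - 24 = 142040 - 24 = 142016$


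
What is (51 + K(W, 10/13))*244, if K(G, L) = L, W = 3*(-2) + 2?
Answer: 164212/13 ≈ 12632.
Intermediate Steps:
W = -4 (W = -6 + 2 = -4)
(51 + K(W, 10/13))*244 = (51 + 10/13)*244 = (673/13)*244 = 164212/13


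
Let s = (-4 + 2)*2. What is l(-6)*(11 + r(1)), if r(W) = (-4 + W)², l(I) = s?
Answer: -80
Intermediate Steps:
s = -4 (s = -2*2 = -4)
l(I) = -4
l(-6)*(11 + r(1)) = -4*(11 + (-4 + 1)²) = -4*(11 + (-3)²) = -4*(11 + 9) = -4*20 = -80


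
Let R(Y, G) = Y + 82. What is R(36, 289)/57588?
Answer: 59/28794 ≈ 0.0020490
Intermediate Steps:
R(Y, G) = 82 + Y
R(36, 289)/57588 = (82 + 36)/57588 = 118*(1/57588) = 59/28794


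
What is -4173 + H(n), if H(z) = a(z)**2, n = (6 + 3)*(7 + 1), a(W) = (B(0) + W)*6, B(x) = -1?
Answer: 177303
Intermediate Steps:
a(W) = -6 + 6*W (a(W) = (-1 + W)*6 = -6 + 6*W)
n = 72 (n = 9*8 = 72)
H(z) = (-6 + 6*z)**2
-4173 + H(n) = -4173 + 36*(-1 + 72)**2 = -4173 + 36*71**2 = -4173 + 36*5041 = -4173 + 181476 = 177303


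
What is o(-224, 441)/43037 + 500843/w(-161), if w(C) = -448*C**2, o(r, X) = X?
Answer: -2347660009/71395972928 ≈ -0.032882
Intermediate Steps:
o(-224, 441)/43037 + 500843/w(-161) = 441/43037 + 500843/((-448*(-161)**2)) = 441*(1/43037) + 500843/((-448*25921)) = 441/43037 + 500843/(-11612608) = 441/43037 + 500843*(-1/11612608) = 441/43037 - 71549/1658944 = -2347660009/71395972928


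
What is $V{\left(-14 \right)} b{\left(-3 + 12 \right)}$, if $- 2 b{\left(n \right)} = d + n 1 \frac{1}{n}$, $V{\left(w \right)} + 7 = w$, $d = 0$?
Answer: $\frac{21}{2} \approx 10.5$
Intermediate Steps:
$V{\left(w \right)} = -7 + w$
$b{\left(n \right)} = - \frac{1}{2}$ ($b{\left(n \right)} = - \frac{0 + n 1 \frac{1}{n}}{2} = - \frac{0 + \frac{n}{n}}{2} = - \frac{0 + 1}{2} = \left(- \frac{1}{2}\right) 1 = - \frac{1}{2}$)
$V{\left(-14 \right)} b{\left(-3 + 12 \right)} = \left(-7 - 14\right) \left(- \frac{1}{2}\right) = \left(-21\right) \left(- \frac{1}{2}\right) = \frac{21}{2}$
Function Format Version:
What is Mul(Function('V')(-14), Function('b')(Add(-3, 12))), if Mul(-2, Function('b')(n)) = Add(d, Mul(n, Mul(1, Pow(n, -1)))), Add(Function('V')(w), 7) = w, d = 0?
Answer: Rational(21, 2) ≈ 10.500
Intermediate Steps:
Function('V')(w) = Add(-7, w)
Function('b')(n) = Rational(-1, 2) (Function('b')(n) = Mul(Rational(-1, 2), Add(0, Mul(n, Mul(1, Pow(n, -1))))) = Mul(Rational(-1, 2), Add(0, Mul(n, Pow(n, -1)))) = Mul(Rational(-1, 2), Add(0, 1)) = Mul(Rational(-1, 2), 1) = Rational(-1, 2))
Mul(Function('V')(-14), Function('b')(Add(-3, 12))) = Mul(Add(-7, -14), Rational(-1, 2)) = Mul(-21, Rational(-1, 2)) = Rational(21, 2)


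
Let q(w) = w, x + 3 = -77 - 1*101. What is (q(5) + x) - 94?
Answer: -270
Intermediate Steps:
x = -181 (x = -3 + (-77 - 1*101) = -3 + (-77 - 101) = -3 - 178 = -181)
(q(5) + x) - 94 = (5 - 181) - 94 = -176 - 94 = -270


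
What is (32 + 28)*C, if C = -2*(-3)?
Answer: 360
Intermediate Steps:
C = 6
(32 + 28)*C = (32 + 28)*6 = 60*6 = 360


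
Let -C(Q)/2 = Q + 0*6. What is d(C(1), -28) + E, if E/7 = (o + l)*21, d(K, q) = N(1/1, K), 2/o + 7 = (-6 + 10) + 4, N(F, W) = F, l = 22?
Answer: 3529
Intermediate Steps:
o = 2 (o = 2/(-7 + ((-6 + 10) + 4)) = 2/(-7 + (4 + 4)) = 2/(-7 + 8) = 2/1 = 2*1 = 2)
C(Q) = -2*Q (C(Q) = -2*(Q + 0*6) = -2*(Q + 0) = -2*Q)
d(K, q) = 1 (d(K, q) = 1/1 = 1)
E = 3528 (E = 7*((2 + 22)*21) = 7*(24*21) = 7*504 = 3528)
d(C(1), -28) + E = 1 + 3528 = 3529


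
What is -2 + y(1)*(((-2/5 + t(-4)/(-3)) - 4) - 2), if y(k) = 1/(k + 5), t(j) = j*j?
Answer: -178/45 ≈ -3.9556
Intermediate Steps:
t(j) = j**2
y(k) = 1/(5 + k)
-2 + y(1)*(((-2/5 + t(-4)/(-3)) - 4) - 2) = -2 + (((-2/5 + (-4)**2/(-3)) - 4) - 2)/(5 + 1) = -2 + (((-2*1/5 + 16*(-1/3)) - 4) - 2)/6 = -2 + (((-2/5 - 16/3) - 4) - 2)/6 = -2 + ((-86/15 - 4) - 2)/6 = -2 + (-146/15 - 2)/6 = -2 + (1/6)*(-176/15) = -2 - 88/45 = -178/45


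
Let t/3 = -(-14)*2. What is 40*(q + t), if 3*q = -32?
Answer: 8800/3 ≈ 2933.3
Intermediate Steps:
q = -32/3 (q = (⅓)*(-32) = -32/3 ≈ -10.667)
t = 84 (t = 3*(-(-14)*2) = 3*(-14*(-2)) = 3*28 = 84)
40*(q + t) = 40*(-32/3 + 84) = 40*(220/3) = 8800/3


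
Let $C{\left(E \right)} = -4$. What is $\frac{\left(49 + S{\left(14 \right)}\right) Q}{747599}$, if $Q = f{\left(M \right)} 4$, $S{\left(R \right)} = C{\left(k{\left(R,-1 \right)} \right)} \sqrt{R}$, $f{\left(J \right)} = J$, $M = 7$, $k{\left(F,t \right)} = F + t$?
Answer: $\frac{1372}{747599} - \frac{112 \sqrt{14}}{747599} \approx 0.0012747$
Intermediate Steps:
$S{\left(R \right)} = - 4 \sqrt{R}$
$Q = 28$ ($Q = 7 \cdot 4 = 28$)
$\frac{\left(49 + S{\left(14 \right)}\right) Q}{747599} = \frac{\left(49 - 4 \sqrt{14}\right) 28}{747599} = \left(1372 - 112 \sqrt{14}\right) \frac{1}{747599} = \frac{1372}{747599} - \frac{112 \sqrt{14}}{747599}$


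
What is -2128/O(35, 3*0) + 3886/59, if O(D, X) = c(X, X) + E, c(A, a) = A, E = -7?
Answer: 21822/59 ≈ 369.86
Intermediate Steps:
O(D, X) = -7 + X (O(D, X) = X - 7 = -7 + X)
-2128/O(35, 3*0) + 3886/59 = -2128/(-7 + 3*0) + 3886/59 = -2128/(-7 + 0) + 3886*(1/59) = -2128/(-7) + 3886/59 = -2128*(-1/7) + 3886/59 = 304 + 3886/59 = 21822/59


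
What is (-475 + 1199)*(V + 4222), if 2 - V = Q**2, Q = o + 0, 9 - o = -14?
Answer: 2675180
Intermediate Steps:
o = 23 (o = 9 - 1*(-14) = 9 + 14 = 23)
Q = 23 (Q = 23 + 0 = 23)
V = -527 (V = 2 - 1*23**2 = 2 - 1*529 = 2 - 529 = -527)
(-475 + 1199)*(V + 4222) = (-475 + 1199)*(-527 + 4222) = 724*3695 = 2675180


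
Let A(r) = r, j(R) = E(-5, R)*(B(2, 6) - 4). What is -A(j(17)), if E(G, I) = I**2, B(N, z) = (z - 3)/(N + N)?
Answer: 3757/4 ≈ 939.25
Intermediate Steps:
B(N, z) = (-3 + z)/(2*N) (B(N, z) = (-3 + z)/((2*N)) = (-3 + z)*(1/(2*N)) = (-3 + z)/(2*N))
j(R) = -13*R**2/4 (j(R) = R**2*((1/2)*(-3 + 6)/2 - 4) = R**2*((1/2)*(1/2)*3 - 4) = R**2*(3/4 - 4) = R**2*(-13/4) = -13*R**2/4)
-A(j(17)) = -(-13)*17**2/4 = -(-13)*289/4 = -1*(-3757/4) = 3757/4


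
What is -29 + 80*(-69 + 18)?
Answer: -4109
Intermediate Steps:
-29 + 80*(-69 + 18) = -29 + 80*(-51) = -29 - 4080 = -4109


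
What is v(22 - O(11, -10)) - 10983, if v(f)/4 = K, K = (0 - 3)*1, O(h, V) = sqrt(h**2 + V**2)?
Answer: -10995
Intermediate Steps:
O(h, V) = sqrt(V**2 + h**2)
K = -3 (K = -3*1 = -3)
v(f) = -12 (v(f) = 4*(-3) = -12)
v(22 - O(11, -10)) - 10983 = -12 - 10983 = -10995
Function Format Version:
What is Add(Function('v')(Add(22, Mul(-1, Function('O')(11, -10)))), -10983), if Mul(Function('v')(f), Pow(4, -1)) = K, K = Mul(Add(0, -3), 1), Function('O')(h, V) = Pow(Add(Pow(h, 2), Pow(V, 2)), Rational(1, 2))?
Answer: -10995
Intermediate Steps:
Function('O')(h, V) = Pow(Add(Pow(V, 2), Pow(h, 2)), Rational(1, 2))
K = -3 (K = Mul(-3, 1) = -3)
Function('v')(f) = -12 (Function('v')(f) = Mul(4, -3) = -12)
Add(Function('v')(Add(22, Mul(-1, Function('O')(11, -10)))), -10983) = Add(-12, -10983) = -10995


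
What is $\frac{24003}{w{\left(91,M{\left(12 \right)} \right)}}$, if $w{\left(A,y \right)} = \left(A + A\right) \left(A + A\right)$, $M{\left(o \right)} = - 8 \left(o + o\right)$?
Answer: $\frac{3429}{4732} \approx 0.72464$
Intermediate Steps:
$M{\left(o \right)} = - 16 o$ ($M{\left(o \right)} = - 8 \cdot 2 o = - 16 o$)
$w{\left(A,y \right)} = 4 A^{2}$ ($w{\left(A,y \right)} = 2 A 2 A = 4 A^{2}$)
$\frac{24003}{w{\left(91,M{\left(12 \right)} \right)}} = \frac{24003}{4 \cdot 91^{2}} = \frac{24003}{4 \cdot 8281} = \frac{24003}{33124} = 24003 \cdot \frac{1}{33124} = \frac{3429}{4732}$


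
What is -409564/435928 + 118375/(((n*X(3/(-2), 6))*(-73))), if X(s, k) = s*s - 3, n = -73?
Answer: -53239901917/1742295234 ≈ -30.557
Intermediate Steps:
X(s, k) = -3 + s² (X(s, k) = s² - 3 = -3 + s²)
-409564/435928 + 118375/(((n*X(3/(-2), 6))*(-73))) = -409564/435928 + 118375/((-73*(-3 + (3/(-2))²)*(-73))) = -409564*1/435928 + 118375/((-73*(-3 + (3*(-½))²)*(-73))) = -102391/108982 + 118375/((-73*(-3 + (-3/2)²)*(-73))) = -102391/108982 + 118375/((-73*(-3 + 9/4)*(-73))) = -102391/108982 + 118375/((-73*(-¾)*(-73))) = -102391/108982 + 118375/(((219/4)*(-73))) = -102391/108982 + 118375/(-15987/4) = -102391/108982 + 118375*(-4/15987) = -102391/108982 - 473500/15987 = -53239901917/1742295234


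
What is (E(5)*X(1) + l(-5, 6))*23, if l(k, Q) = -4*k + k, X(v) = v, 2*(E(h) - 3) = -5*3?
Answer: 483/2 ≈ 241.50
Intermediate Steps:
E(h) = -9/2 (E(h) = 3 + (-5*3)/2 = 3 + (1/2)*(-15) = 3 - 15/2 = -9/2)
l(k, Q) = -3*k
(E(5)*X(1) + l(-5, 6))*23 = (-9/2*1 - 3*(-5))*23 = (-9/2 + 15)*23 = (21/2)*23 = 483/2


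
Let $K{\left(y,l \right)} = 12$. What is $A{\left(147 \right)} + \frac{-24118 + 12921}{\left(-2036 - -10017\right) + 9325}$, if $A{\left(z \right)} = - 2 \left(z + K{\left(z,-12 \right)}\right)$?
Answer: $- \frac{5514505}{17306} \approx -318.65$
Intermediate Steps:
$A{\left(z \right)} = -24 - 2 z$ ($A{\left(z \right)} = - 2 \left(z + 12\right) = - 2 \left(12 + z\right) = -24 - 2 z$)
$A{\left(147 \right)} + \frac{-24118 + 12921}{\left(-2036 - -10017\right) + 9325} = \left(-24 - 294\right) + \frac{-24118 + 12921}{\left(-2036 - -10017\right) + 9325} = \left(-24 - 294\right) - \frac{11197}{\left(-2036 + 10017\right) + 9325} = -318 - \frac{11197}{7981 + 9325} = -318 - \frac{11197}{17306} = - \frac{5514505}{17306}$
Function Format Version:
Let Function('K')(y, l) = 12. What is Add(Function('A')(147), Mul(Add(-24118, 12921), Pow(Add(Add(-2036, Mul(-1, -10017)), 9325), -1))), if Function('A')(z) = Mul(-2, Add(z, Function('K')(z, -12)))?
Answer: Rational(-5514505, 17306) ≈ -318.65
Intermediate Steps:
Function('A')(z) = Add(-24, Mul(-2, z)) (Function('A')(z) = Mul(-2, Add(z, 12)) = Mul(-2, Add(12, z)) = Add(-24, Mul(-2, z)))
Add(Function('A')(147), Mul(Add(-24118, 12921), Pow(Add(Add(-2036, Mul(-1, -10017)), 9325), -1))) = Add(Add(-24, Mul(-2, 147)), Mul(Add(-24118, 12921), Pow(Add(Add(-2036, Mul(-1, -10017)), 9325), -1))) = Add(Add(-24, -294), Mul(-11197, Pow(Add(Add(-2036, 10017), 9325), -1))) = Add(-318, Mul(-11197, Pow(Add(7981, 9325), -1))) = Add(-318, Mul(-11197, Pow(17306, -1))) = Add(-318, Mul(-11197, Rational(1, 17306))) = Add(-318, Rational(-11197, 17306)) = Rational(-5514505, 17306)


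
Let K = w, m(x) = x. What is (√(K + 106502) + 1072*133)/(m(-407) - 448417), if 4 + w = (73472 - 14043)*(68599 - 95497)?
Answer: -17822/56103 - I*√399603686/224412 ≈ -0.31767 - 0.089078*I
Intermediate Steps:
w = -1598521246 (w = -4 + (73472 - 14043)*(68599 - 95497) = -4 + 59429*(-26898) = -4 - 1598521242 = -1598521246)
K = -1598521246
(√(K + 106502) + 1072*133)/(m(-407) - 448417) = (√(-1598521246 + 106502) + 1072*133)/(-407 - 448417) = (√(-1598414744) + 142576)/(-448824) = (2*I*√399603686 + 142576)*(-1/448824) = (142576 + 2*I*√399603686)*(-1/448824) = -17822/56103 - I*√399603686/224412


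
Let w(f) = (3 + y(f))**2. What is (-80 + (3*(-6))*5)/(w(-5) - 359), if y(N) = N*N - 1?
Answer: -17/37 ≈ -0.45946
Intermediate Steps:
y(N) = -1 + N**2 (y(N) = N**2 - 1 = -1 + N**2)
w(f) = (2 + f**2)**2 (w(f) = (3 + (-1 + f**2))**2 = (2 + f**2)**2)
(-80 + (3*(-6))*5)/(w(-5) - 359) = (-80 + (3*(-6))*5)/((2 + (-5)**2)**2 - 359) = (-80 - 18*5)/((2 + 25)**2 - 359) = (-80 - 90)/(27**2 - 359) = -170/(729 - 359) = -170/370 = -170*1/370 = -17/37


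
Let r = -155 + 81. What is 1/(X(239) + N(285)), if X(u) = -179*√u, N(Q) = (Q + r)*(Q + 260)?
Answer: 114995/13216192226 + 179*√239/13216192226 ≈ 8.9105e-6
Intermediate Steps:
r = -74
N(Q) = (-74 + Q)*(260 + Q) (N(Q) = (Q - 74)*(Q + 260) = (-74 + Q)*(260 + Q))
1/(X(239) + N(285)) = 1/(-179*√239 + (-19240 + 285² + 186*285)) = 1/(-179*√239 + (-19240 + 81225 + 53010)) = 1/(-179*√239 + 114995) = 1/(114995 - 179*√239)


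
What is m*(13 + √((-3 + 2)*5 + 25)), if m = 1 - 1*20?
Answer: -247 - 38*√5 ≈ -331.97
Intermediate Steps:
m = -19 (m = 1 - 20 = -19)
m*(13 + √((-3 + 2)*5 + 25)) = -19*(13 + √((-3 + 2)*5 + 25)) = -19*(13 + √(-1*5 + 25)) = -19*(13 + √(-5 + 25)) = -19*(13 + √20) = -19*(13 + 2*√5) = -247 - 38*√5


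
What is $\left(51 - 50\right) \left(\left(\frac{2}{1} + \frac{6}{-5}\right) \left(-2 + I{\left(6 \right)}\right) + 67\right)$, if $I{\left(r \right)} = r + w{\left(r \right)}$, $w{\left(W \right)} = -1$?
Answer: $\frac{347}{5} \approx 69.4$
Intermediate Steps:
$I{\left(r \right)} = -1 + r$ ($I{\left(r \right)} = r - 1 = -1 + r$)
$\left(51 - 50\right) \left(\left(\frac{2}{1} + \frac{6}{-5}\right) \left(-2 + I{\left(6 \right)}\right) + 67\right) = \left(51 - 50\right) \left(\left(\frac{2}{1} + \frac{6}{-5}\right) \left(-2 + \left(-1 + 6\right)\right) + 67\right) = 1 \left(\left(2 \cdot 1 + 6 \left(- \frac{1}{5}\right)\right) \left(-2 + 5\right) + 67\right) = 1 \left(\left(2 - \frac{6}{5}\right) 3 + 67\right) = 1 \left(\frac{4}{5} \cdot 3 + 67\right) = 1 \left(\frac{12}{5} + 67\right) = 1 \cdot \frac{347}{5} = \frac{347}{5}$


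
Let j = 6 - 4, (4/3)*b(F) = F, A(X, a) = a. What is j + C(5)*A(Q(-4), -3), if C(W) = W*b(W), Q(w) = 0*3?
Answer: -217/4 ≈ -54.250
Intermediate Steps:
Q(w) = 0
b(F) = 3*F/4
C(W) = 3*W²/4 (C(W) = W*(3*W/4) = 3*W²/4)
j = 2
j + C(5)*A(Q(-4), -3) = 2 + ((¾)*5²)*(-3) = 2 + ((¾)*25)*(-3) = 2 + (75/4)*(-3) = 2 - 225/4 = -217/4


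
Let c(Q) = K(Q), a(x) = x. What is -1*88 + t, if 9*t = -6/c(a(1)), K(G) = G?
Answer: -266/3 ≈ -88.667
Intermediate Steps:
c(Q) = Q
t = -⅔ (t = (-6/1)/9 = (-6*1)/9 = (⅑)*(-6) = -⅔ ≈ -0.66667)
-1*88 + t = -1*88 - ⅔ = -88 - ⅔ = -266/3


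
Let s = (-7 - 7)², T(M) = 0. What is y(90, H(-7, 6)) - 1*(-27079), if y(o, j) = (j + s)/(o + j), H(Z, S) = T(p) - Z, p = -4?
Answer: 2626866/97 ≈ 27081.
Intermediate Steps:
H(Z, S) = -Z (H(Z, S) = 0 - Z = -Z)
s = 196 (s = (-14)² = 196)
y(o, j) = (196 + j)/(j + o) (y(o, j) = (j + 196)/(o + j) = (196 + j)/(j + o))
y(90, H(-7, 6)) - 1*(-27079) = (196 - 1*(-7))/(-1*(-7) + 90) - 1*(-27079) = (196 + 7)/(7 + 90) + 27079 = 203/97 + 27079 = 2626866/97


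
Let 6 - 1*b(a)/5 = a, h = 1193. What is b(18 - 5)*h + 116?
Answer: -41639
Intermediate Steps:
b(a) = 30 - 5*a
b(18 - 5)*h + 116 = (30 - 5*(18 - 5))*1193 + 116 = (30 - 5*13)*1193 + 116 = (30 - 65)*1193 + 116 = -35*1193 + 116 = -41755 + 116 = -41639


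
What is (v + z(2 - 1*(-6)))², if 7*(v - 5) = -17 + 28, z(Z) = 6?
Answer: 7744/49 ≈ 158.04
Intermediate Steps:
v = 46/7 (v = 5 + (-17 + 28)/7 = 5 + (⅐)*11 = 5 + 11/7 = 46/7 ≈ 6.5714)
(v + z(2 - 1*(-6)))² = (46/7 + 6)² = (88/7)² = 7744/49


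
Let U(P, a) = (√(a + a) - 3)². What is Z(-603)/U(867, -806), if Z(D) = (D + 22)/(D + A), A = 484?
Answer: 83*I/(17*(-1603*I + 12*√403)) ≈ -0.0029785 + 0.00044761*I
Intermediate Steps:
U(P, a) = (-3 + √2*√a)² (U(P, a) = (√(2*a) - 3)² = (√2*√a - 3)² = (-3 + √2*√a)²)
Z(D) = (22 + D)/(484 + D) (Z(D) = (D + 22)/(D + 484) = (22 + D)/(484 + D))
Z(-603)/U(867, -806) = ((22 - 603)/(484 - 603))/((-3 + √2*√(-806))²) = (-581/(-119))/((-3 + √2*(I*√806))²) = (-1/119*(-581))/((-3 + 2*I*√403)²) = 83/(17*(-3 + 2*I*√403)²)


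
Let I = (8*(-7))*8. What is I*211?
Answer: -94528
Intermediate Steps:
I = -448 (I = -56*8 = -448)
I*211 = -448*211 = -94528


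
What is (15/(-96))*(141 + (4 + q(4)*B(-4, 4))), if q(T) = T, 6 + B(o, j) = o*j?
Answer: -285/32 ≈ -8.9063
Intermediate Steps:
B(o, j) = -6 + j*o (B(o, j) = -6 + o*j = -6 + j*o)
(15/(-96))*(141 + (4 + q(4)*B(-4, 4))) = (15/(-96))*(141 + (4 + 4*(-6 + 4*(-4)))) = (15*(-1/96))*(141 + (4 + 4*(-6 - 16))) = -5*(141 + (4 + 4*(-22)))/32 = -5*(141 + (4 - 88))/32 = -5*(141 - 84)/32 = -5/32*57 = -285/32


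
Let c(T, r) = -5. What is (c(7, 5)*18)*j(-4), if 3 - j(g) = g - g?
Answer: -270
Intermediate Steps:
j(g) = 3 (j(g) = 3 - (g - g) = 3 - 1*0 = 3 + 0 = 3)
(c(7, 5)*18)*j(-4) = -5*18*3 = -90*3 = -270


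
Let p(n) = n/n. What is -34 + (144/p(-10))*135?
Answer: 19406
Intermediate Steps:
p(n) = 1
-34 + (144/p(-10))*135 = -34 + (144/1)*135 = -34 + (144*1)*135 = -34 + 144*135 = -34 + 19440 = 19406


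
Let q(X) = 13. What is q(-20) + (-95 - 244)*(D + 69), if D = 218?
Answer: -97280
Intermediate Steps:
q(-20) + (-95 - 244)*(D + 69) = 13 + (-95 - 244)*(218 + 69) = 13 - 339*287 = 13 - 97293 = -97280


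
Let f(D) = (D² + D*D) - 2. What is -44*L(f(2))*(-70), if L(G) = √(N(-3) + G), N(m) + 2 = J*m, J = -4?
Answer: 12320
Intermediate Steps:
N(m) = -2 - 4*m
f(D) = -2 + 2*D² (f(D) = (D² + D²) - 2 = 2*D² - 2 = -2 + 2*D²)
L(G) = √(10 + G) (L(G) = √((-2 - 4*(-3)) + G) = √((-2 + 12) + G) = √(10 + G))
-44*L(f(2))*(-70) = -44*√(10 + (-2 + 2*2²))*(-70) = -44*√(10 + (-2 + 2*4))*(-70) = -44*√(10 + (-2 + 8))*(-70) = -44*√(10 + 6)*(-70) = -44*√16*(-70) = -44*4*(-70) = -176*(-70) = 12320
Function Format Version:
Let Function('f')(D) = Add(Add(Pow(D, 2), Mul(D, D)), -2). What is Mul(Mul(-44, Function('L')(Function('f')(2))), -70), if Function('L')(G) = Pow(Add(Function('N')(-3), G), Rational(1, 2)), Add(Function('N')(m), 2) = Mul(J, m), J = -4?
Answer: 12320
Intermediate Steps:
Function('N')(m) = Add(-2, Mul(-4, m))
Function('f')(D) = Add(-2, Mul(2, Pow(D, 2))) (Function('f')(D) = Add(Add(Pow(D, 2), Pow(D, 2)), -2) = Add(Mul(2, Pow(D, 2)), -2) = Add(-2, Mul(2, Pow(D, 2))))
Function('L')(G) = Pow(Add(10, G), Rational(1, 2)) (Function('L')(G) = Pow(Add(Add(-2, Mul(-4, -3)), G), Rational(1, 2)) = Pow(Add(Add(-2, 12), G), Rational(1, 2)) = Pow(Add(10, G), Rational(1, 2)))
Mul(Mul(-44, Function('L')(Function('f')(2))), -70) = Mul(Mul(-44, Pow(Add(10, Add(-2, Mul(2, Pow(2, 2)))), Rational(1, 2))), -70) = Mul(Mul(-44, Pow(Add(10, Add(-2, Mul(2, 4))), Rational(1, 2))), -70) = Mul(Mul(-44, Pow(Add(10, Add(-2, 8)), Rational(1, 2))), -70) = Mul(Mul(-44, Pow(Add(10, 6), Rational(1, 2))), -70) = Mul(Mul(-44, Pow(16, Rational(1, 2))), -70) = Mul(Mul(-44, 4), -70) = Mul(-176, -70) = 12320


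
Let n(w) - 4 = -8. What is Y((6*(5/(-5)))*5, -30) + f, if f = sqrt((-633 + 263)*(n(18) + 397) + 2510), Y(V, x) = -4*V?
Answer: 120 + 10*I*sqrt(1429) ≈ 120.0 + 378.02*I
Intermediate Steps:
n(w) = -4 (n(w) = 4 - 8 = -4)
f = 10*I*sqrt(1429) (f = sqrt((-633 + 263)*(-4 + 397) + 2510) = sqrt(-370*393 + 2510) = sqrt(-145410 + 2510) = sqrt(-142900) = 10*I*sqrt(1429) ≈ 378.02*I)
Y((6*(5/(-5)))*5, -30) + f = -4*6*(5/(-5))*5 + 10*I*sqrt(1429) = -4*6*(5*(-1/5))*5 + 10*I*sqrt(1429) = -4*6*(-1)*5 + 10*I*sqrt(1429) = -(-24)*5 + 10*I*sqrt(1429) = -4*(-30) + 10*I*sqrt(1429) = 120 + 10*I*sqrt(1429)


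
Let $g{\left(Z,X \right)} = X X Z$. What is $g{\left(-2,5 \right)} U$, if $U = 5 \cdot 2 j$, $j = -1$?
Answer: $500$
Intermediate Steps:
$g{\left(Z,X \right)} = Z X^{2}$ ($g{\left(Z,X \right)} = X^{2} Z = Z X^{2}$)
$U = -10$ ($U = 5 \cdot 2 \left(-1\right) = 10 \left(-1\right) = -10$)
$g{\left(-2,5 \right)} U = - 2 \cdot 5^{2} \left(-10\right) = \left(-2\right) 25 \left(-10\right) = \left(-50\right) \left(-10\right) = 500$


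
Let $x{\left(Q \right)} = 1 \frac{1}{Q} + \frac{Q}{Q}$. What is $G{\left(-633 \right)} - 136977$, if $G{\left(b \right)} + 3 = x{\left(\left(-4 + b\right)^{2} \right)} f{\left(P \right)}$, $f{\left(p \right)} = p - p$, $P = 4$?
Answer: $-136980$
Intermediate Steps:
$f{\left(p \right)} = 0$
$x{\left(Q \right)} = 1 + \frac{1}{Q}$ ($x{\left(Q \right)} = \frac{1}{Q} + 1 = 1 + \frac{1}{Q}$)
$G{\left(b \right)} = -3$ ($G{\left(b \right)} = -3 + \frac{1 + \left(-4 + b\right)^{2}}{\left(-4 + b\right)^{2}} \cdot 0 = -3 + 0 = -3$)
$G{\left(-633 \right)} - 136977 = -3 - 136977 = -136980$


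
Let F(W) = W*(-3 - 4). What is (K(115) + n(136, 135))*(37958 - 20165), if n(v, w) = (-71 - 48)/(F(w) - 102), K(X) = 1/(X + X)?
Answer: 168541227/80270 ≈ 2099.7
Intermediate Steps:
K(X) = 1/(2*X)
F(W) = -7*W (F(W) = W*(-7) = -7*W)
n(v, w) = -119/(-102 - 7*w) (n(v, w) = (-71 - 48)/(-7*w - 102) = -119/(-102 - 7*w))
(K(115) + n(136, 135))*(37958 - 20165) = ((½)/115 + 119/(102 + 7*135))*(37958 - 20165) = ((½)*(1/115) + 119/(102 + 945))*17793 = (1/230 + 119/1047)*17793 = (28417/240810)*17793 = 168541227/80270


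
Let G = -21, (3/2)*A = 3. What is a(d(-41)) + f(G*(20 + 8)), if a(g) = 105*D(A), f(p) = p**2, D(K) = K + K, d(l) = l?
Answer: 346164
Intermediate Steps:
A = 2 (A = (2/3)*3 = 2)
D(K) = 2*K
a(g) = 420 (a(g) = 105*(2*2) = 105*4 = 420)
a(d(-41)) + f(G*(20 + 8)) = 420 + (-21*(20 + 8))**2 = 420 + (-21*28)**2 = 420 + (-588)**2 = 420 + 345744 = 346164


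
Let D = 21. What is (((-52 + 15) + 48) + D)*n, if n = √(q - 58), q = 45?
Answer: 32*I*√13 ≈ 115.38*I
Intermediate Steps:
n = I*√13 (n = √(45 - 58) = √(-13) = I*√13 ≈ 3.6056*I)
(((-52 + 15) + 48) + D)*n = (((-52 + 15) + 48) + 21)*(I*√13) = ((-37 + 48) + 21)*(I*√13) = (11 + 21)*(I*√13) = 32*(I*√13) = 32*I*√13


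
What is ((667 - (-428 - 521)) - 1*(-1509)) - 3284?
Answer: -159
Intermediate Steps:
((667 - (-428 - 521)) - 1*(-1509)) - 3284 = ((667 - 1*(-949)) + 1509) - 3284 = ((667 + 949) + 1509) - 3284 = (1616 + 1509) - 3284 = 3125 - 3284 = -159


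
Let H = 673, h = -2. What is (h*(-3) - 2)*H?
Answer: 2692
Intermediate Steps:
(h*(-3) - 2)*H = (-2*(-3) - 2)*673 = (6 - 2)*673 = 4*673 = 2692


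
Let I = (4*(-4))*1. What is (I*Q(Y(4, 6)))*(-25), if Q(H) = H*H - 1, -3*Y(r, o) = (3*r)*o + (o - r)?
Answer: 2186800/9 ≈ 2.4298e+5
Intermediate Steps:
Y(r, o) = -o/3 + r/3 - o*r (Y(r, o) = -((3*r)*o + (o - r))/3 = -(3*o*r + (o - r))/3 = -(o - r + 3*o*r)/3 = -o/3 + r/3 - o*r)
Q(H) = -1 + H² (Q(H) = H² - 1 = -1 + H²)
I = -16 (I = -16*1 = -16)
(I*Q(Y(4, 6)))*(-25) = -16*(-1 + (-⅓*6 + (⅓)*4 - 1*6*4)²)*(-25) = -16*(-1 + (-2 + 4/3 - 24)²)*(-25) = -16*(-1 + (-74/3)²)*(-25) = -16*(-1 + 5476/9)*(-25) = -16*5467/9*(-25) = -87472/9*(-25) = 2186800/9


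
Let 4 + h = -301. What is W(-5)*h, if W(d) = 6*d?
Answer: 9150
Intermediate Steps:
h = -305 (h = -4 - 301 = -305)
W(-5)*h = (6*(-5))*(-305) = -30*(-305) = 9150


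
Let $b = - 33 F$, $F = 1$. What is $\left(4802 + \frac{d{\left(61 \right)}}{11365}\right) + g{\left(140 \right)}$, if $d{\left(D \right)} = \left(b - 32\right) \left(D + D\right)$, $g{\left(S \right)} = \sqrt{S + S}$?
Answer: $\frac{10913360}{2273} + 2 \sqrt{70} \approx 4818.0$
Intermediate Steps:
$g{\left(S \right)} = \sqrt{2} \sqrt{S}$ ($g{\left(S \right)} = \sqrt{2 S} = \sqrt{2} \sqrt{S}$)
$b = -33$ ($b = \left(-33\right) 1 = -33$)
$d{\left(D \right)} = - 130 D$ ($d{\left(D \right)} = \left(-33 - 32\right) \left(D + D\right) = - 65 \cdot 2 D = - 130 D$)
$\left(4802 + \frac{d{\left(61 \right)}}{11365}\right) + g{\left(140 \right)} = \left(4802 + \frac{\left(-130\right) 61}{11365}\right) + \sqrt{2} \sqrt{140} = \left(4802 - \frac{1586}{2273}\right) + \sqrt{2} \cdot 2 \sqrt{35} = \left(4802 - \frac{1586}{2273}\right) + 2 \sqrt{70} = \frac{10913360}{2273} + 2 \sqrt{70}$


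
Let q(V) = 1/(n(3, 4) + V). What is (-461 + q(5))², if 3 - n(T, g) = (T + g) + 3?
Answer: 851929/4 ≈ 2.1298e+5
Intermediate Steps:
n(T, g) = -T - g (n(T, g) = 3 - ((T + g) + 3) = 3 - (3 + T + g) = 3 + (-3 - T - g) = -T - g)
q(V) = 1/(-7 + V) (q(V) = 1/((-1*3 - 1*4) + V) = 1/((-3 - 4) + V) = 1/(-7 + V))
(-461 + q(5))² = (-461 + 1/(-7 + 5))² = (-461 + 1/(-2))² = (-461 - ½)² = (-923/2)² = 851929/4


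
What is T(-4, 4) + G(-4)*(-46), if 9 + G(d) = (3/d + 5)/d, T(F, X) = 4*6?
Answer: 3895/8 ≈ 486.88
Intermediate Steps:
T(F, X) = 24
G(d) = -9 + (5 + 3/d)/d (G(d) = -9 + (3/d + 5)/d = -9 + (5 + 3/d)/d)
T(-4, 4) + G(-4)*(-46) = 24 + (-9 + 3/(-4)**2 + 5/(-4))*(-46) = 24 + (-9 + 3*(1/16) + 5*(-1/4))*(-46) = 24 + (-9 + 3/16 - 5/4)*(-46) = 24 - 161/16*(-46) = 24 + 3703/8 = 3895/8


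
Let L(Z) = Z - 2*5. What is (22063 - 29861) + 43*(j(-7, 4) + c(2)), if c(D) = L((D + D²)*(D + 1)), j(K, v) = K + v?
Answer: -7583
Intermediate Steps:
L(Z) = -10 + Z (L(Z) = Z - 10 = -10 + Z)
c(D) = -10 + (1 + D)*(D + D²) (c(D) = -10 + (D + D²)*(D + 1) = -10 + (D + D²)*(1 + D) = -10 + (1 + D)*(D + D²))
(22063 - 29861) + 43*(j(-7, 4) + c(2)) = (22063 - 29861) + 43*((-7 + 4) + (-10 + 2*(1 + 2² + 2*2))) = -7798 + 43*(-3 + (-10 + 2*(1 + 4 + 4))) = -7798 + 43*(-3 + (-10 + 2*9)) = -7798 + 43*(-3 + (-10 + 18)) = -7798 + 43*(-3 + 8) = -7798 + 43*5 = -7798 + 215 = -7583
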